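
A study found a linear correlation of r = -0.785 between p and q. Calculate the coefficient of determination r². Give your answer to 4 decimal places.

r² = (-0.785)² = 0.6162

0.6162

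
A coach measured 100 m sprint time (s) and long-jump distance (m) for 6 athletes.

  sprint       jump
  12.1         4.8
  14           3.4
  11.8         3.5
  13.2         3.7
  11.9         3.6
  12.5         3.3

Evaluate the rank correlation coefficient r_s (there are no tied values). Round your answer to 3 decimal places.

-0.200

Rank sprint: 3, 6, 1, 5, 2, 4
Rank jump: 6, 2, 3, 5, 4, 1
d = rank(sprint) − rank(jump): -3, 4, -2, 0, -2, 3; Σd² = 42
ρ = 1 − 6Σd² / [n(n²−1)] = 1 − 6×42 / (6×35) = 1 − 252/210 ≈ -0.200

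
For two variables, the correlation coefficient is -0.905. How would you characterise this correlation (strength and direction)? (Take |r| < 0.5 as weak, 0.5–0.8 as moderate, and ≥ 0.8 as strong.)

strong negative

r = -0.905 < 0 so the relationship is negative.
|r| = 0.905, which falls in the strong range.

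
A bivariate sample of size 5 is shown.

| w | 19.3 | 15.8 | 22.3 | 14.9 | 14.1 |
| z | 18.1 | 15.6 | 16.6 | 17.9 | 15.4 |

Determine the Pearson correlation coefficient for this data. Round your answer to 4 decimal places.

0.3031

n = 5, Σw = 86.4, Σz = 83.6, Σw² = 1540.24, Σz² = 1404.1, Σwz = 1449.84
nΣwz − ΣwΣz = 7249.2 − 7223.04 = 26.16
nΣw² − (Σw)² = 7701.2 − 7464.96 = 236.24; nΣz² − (Σz)² = 7020.5 − 6988.96 = 31.54
r = 26.16 / √(236.24 × 31.54) = 26.16 / 86.3192 ≈ 0.3031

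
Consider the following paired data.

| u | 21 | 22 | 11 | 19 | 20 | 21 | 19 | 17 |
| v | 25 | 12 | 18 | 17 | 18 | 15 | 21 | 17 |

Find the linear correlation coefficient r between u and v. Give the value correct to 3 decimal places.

n = 8, Σu = 150, Σv = 143, Σu² = 2898, Σv² = 2661, Σuv = 2673
nΣuv − ΣuΣv = 21384 − 21450 = -66
nΣu² − (Σu)² = 23184 − 22500 = 684; nΣv² − (Σv)² = 21288 − 20449 = 839
r = -66 / √(684 × 839) = -66 / 757.5460 ≈ -0.087

-0.087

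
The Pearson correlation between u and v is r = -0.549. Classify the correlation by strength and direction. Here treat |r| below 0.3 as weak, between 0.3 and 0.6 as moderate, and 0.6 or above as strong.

r = -0.549 < 0 so the relationship is negative.
|r| = 0.549, which falls in the moderate range.

moderate negative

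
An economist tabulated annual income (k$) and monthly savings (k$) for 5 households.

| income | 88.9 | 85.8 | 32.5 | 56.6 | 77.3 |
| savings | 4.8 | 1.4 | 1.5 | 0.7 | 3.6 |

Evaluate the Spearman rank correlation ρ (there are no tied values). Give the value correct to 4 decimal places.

0.5000

Rank income: 5, 4, 1, 2, 3
Rank savings: 5, 2, 3, 1, 4
d = rank(income) − rank(savings): 0, 2, -2, 1, -1; Σd² = 10
ρ = 1 − 6Σd² / [n(n²−1)] = 1 − 6×10 / (5×24) = 1 − 60/120 ≈ 0.5000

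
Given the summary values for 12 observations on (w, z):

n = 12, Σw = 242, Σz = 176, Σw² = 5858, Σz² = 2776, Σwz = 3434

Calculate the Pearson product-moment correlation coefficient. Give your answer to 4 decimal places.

r = (nΣwz − ΣwΣz) / √[(nΣw² − (Σw)²)(nΣz² − (Σz)²)]
Numerator: 12×3434 − 242×176 = -1384
Denominator: √[(70296 − 58564)(33312 − 30976)] = √[11732 × 2336] = 5235.0694
r = -1384 / 5235.0694 ≈ -0.2644

-0.2644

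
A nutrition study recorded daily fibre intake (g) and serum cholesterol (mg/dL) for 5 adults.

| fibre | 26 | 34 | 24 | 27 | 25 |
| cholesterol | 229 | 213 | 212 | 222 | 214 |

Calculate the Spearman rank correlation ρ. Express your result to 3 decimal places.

0.300

Rank fibre: 3, 5, 1, 4, 2
Rank cholesterol: 5, 2, 1, 4, 3
d = rank(fibre) − rank(cholesterol): -2, 3, 0, 0, -1; Σd² = 14
ρ = 1 − 6Σd² / [n(n²−1)] = 1 − 6×14 / (5×24) = 1 − 84/120 ≈ 0.300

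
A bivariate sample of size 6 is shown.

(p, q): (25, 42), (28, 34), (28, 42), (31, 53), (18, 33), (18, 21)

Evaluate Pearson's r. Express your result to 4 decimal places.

n = 6, Σp = 148, Σq = 225, Σp² = 3802, Σq² = 9023, Σpq = 5793
nΣpq − ΣpΣq = 34758 − 33300 = 1458
nΣp² − (Σp)² = 22812 − 21904 = 908; nΣq² − (Σq)² = 54138 − 50625 = 3513
r = 1458 / √(908 × 3513) = 1458 / 1786.0022 ≈ 0.8163

0.8163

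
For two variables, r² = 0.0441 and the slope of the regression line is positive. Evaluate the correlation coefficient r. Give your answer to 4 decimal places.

0.2100

|r| = √0.0441 = 0.2100
The association is positive, so r = 0.2100.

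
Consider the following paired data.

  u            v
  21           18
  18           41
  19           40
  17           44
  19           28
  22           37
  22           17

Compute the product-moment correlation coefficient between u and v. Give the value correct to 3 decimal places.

-0.691

n = 7, Σu = 138, Σv = 225, Σu² = 2744, Σv² = 7983, Σuv = 4344
nΣuv − ΣuΣv = 30408 − 31050 = -642
nΣu² − (Σu)² = 19208 − 19044 = 164; nΣv² − (Σv)² = 55881 − 50625 = 5256
r = -642 / √(164 × 5256) = -642 / 928.4309 ≈ -0.691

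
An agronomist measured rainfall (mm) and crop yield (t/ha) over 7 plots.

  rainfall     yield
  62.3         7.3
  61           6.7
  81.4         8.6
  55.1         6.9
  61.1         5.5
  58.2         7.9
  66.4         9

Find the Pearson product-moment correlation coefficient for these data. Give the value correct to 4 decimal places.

n = 7, Σx = 445.5, Σy = 51.9, Σx² = 28793.67, Σy² = 393.41, Σxy = 3337.15
nΣxy − ΣxΣy = 23360.05 − 23121.45 = 238.6
nΣx² − (Σx)² = 201555.69 − 198470.25 = 3085.44; nΣy² − (Σy)² = 2753.87 − 2693.61 = 60.26
r = 238.6 / √(3085.44 × 60.26) = 238.6 / 431.1944 ≈ 0.5533

0.5533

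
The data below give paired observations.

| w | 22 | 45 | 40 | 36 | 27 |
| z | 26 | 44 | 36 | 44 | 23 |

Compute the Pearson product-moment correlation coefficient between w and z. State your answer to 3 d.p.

n = 5, Σw = 170, Σz = 173, Σw² = 6134, Σz² = 6373, Σwz = 6197
nΣwz − ΣwΣz = 30985 − 29410 = 1575
nΣw² − (Σw)² = 30670 − 28900 = 1770; nΣz² − (Σz)² = 31865 − 29929 = 1936
r = 1575 / √(1770 × 1936) = 1575 / 1851.1402 ≈ 0.851

0.851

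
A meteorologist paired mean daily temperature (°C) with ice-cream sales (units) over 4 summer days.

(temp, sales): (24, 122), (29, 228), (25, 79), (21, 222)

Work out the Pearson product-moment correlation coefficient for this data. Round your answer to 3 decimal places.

n = 4, Σx = 99, Σy = 651, Σx² = 2483, Σy² = 122393, Σxy = 16177
nΣxy − ΣxΣy = 64708 − 64449 = 259
nΣx² − (Σx)² = 9932 − 9801 = 131; nΣy² − (Σy)² = 489572 − 423801 = 65771
r = 259 / √(131 × 65771) = 259 / 2935.3025 ≈ 0.088

0.088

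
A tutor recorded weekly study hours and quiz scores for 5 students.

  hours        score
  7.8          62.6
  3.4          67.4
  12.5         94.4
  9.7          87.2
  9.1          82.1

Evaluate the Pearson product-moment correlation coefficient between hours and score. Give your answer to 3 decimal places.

n = 5, Σx = 42.5, Σy = 393.7, Σx² = 405.55, Σy² = 31717.13, Σxy = 3490.39
nΣxy − ΣxΣy = 17451.95 − 16732.25 = 719.7
nΣx² − (Σx)² = 2027.75 − 1806.25 = 221.5; nΣy² − (Σy)² = 158585.65 − 154999.69 = 3585.96
r = 719.7 / √(221.5 × 3585.96) = 719.7 / 891.2296 ≈ 0.808

0.808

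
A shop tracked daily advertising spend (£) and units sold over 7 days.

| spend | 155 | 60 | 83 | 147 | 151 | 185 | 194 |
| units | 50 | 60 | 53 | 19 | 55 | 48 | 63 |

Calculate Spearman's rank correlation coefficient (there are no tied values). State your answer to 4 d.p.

Rank spend: 5, 1, 2, 3, 4, 6, 7
Rank units: 3, 6, 4, 1, 5, 2, 7
d = rank(spend) − rank(units): 2, -5, -2, 2, -1, 4, 0; Σd² = 54
ρ = 1 − 6Σd² / [n(n²−1)] = 1 − 6×54 / (7×48) = 1 − 324/336 ≈ 0.0357

0.0357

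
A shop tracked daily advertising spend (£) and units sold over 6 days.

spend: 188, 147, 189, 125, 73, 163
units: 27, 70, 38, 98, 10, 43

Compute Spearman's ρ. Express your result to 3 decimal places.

Rank spend: 5, 3, 6, 2, 1, 4
Rank units: 2, 5, 3, 6, 1, 4
d = rank(spend) − rank(units): 3, -2, 3, -4, 0, 0; Σd² = 38
ρ = 1 − 6Σd² / [n(n²−1)] = 1 − 6×38 / (6×35) = 1 − 228/210 ≈ -0.086

-0.086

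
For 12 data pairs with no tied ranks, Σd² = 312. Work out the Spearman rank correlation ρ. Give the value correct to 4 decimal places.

ρ = 1 − 6Σd² / [n(n²−1)] = 1 − 6×312 / (12×143)
  = 1 − 1872/1716 = 1 − 1.09091 ≈ -0.0909

-0.0909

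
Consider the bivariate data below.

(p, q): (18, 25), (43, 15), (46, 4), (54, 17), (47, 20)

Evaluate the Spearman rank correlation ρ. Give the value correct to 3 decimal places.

-0.200

Rank p: 1, 2, 3, 5, 4
Rank q: 5, 2, 1, 3, 4
d = rank(p) − rank(q): -4, 0, 2, 2, 0; Σd² = 24
ρ = 1 − 6Σd² / [n(n²−1)] = 1 − 6×24 / (5×24) = 1 − 144/120 ≈ -0.200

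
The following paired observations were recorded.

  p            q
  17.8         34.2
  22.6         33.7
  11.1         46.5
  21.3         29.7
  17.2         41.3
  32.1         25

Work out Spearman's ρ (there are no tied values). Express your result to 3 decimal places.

Rank p: 3, 5, 1, 4, 2, 6
Rank q: 4, 3, 6, 2, 5, 1
d = rank(p) − rank(q): -1, 2, -5, 2, -3, 5; Σd² = 68
ρ = 1 − 6Σd² / [n(n²−1)] = 1 − 6×68 / (6×35) = 1 − 408/210 ≈ -0.943

-0.943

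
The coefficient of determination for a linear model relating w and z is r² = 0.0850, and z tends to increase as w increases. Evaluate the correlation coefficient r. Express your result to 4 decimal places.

0.2915

|r| = √0.0850 = 0.2915
The association is positive, so r = 0.2915.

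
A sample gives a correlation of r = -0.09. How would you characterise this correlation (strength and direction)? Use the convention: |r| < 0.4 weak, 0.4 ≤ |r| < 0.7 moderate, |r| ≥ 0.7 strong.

weak negative

r = -0.09 < 0 so the relationship is negative.
|r| = 0.09, which falls in the weak range.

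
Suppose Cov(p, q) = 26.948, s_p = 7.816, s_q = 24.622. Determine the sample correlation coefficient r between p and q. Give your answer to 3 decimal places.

0.140

r = Cov(p,q) / (s_p · s_q) = 26.948 / (7.816 × 24.622)
  = 26.948 / 192.4456 ≈ 0.140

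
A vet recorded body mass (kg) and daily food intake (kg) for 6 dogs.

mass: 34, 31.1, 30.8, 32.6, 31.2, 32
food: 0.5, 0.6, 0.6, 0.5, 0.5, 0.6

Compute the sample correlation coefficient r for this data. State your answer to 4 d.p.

-0.5919

n = 6, Σx = 191.7, Σy = 3.3, Σx² = 6132.05, Σy² = 1.83, Σxy = 105.24
nΣxy − ΣxΣy = 631.44 − 632.61 = -1.17
nΣx² − (Σx)² = 36792.3 − 36748.89 = 43.41; nΣy² − (Σy)² = 10.98 − 10.89 = 0.09
r = -1.17 / √(43.41 × 0.09) = -1.17 / 1.9766 ≈ -0.5919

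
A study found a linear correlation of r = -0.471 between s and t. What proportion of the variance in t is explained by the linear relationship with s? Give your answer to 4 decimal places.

0.2218

r² = (-0.471)² = 0.2218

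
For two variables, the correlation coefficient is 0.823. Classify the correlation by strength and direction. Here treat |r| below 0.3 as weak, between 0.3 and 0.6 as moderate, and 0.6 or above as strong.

r = 0.823 > 0 so the relationship is positive.
|r| = 0.823, which falls in the strong range.

strong positive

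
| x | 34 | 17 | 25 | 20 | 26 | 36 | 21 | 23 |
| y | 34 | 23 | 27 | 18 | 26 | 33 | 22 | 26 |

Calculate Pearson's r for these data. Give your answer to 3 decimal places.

n = 8, Σx = 202, Σy = 209, Σx² = 5412, Σy² = 5663, Σxy = 5506
nΣxy − ΣxΣy = 44048 − 42218 = 1830
nΣx² − (Σx)² = 43296 − 40804 = 2492; nΣy² − (Σy)² = 45304 − 43681 = 1623
r = 1830 / √(2492 × 1623) = 1830 / 2011.0982 ≈ 0.910

0.910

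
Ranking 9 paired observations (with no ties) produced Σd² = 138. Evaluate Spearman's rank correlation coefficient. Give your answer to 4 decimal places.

ρ = 1 − 6Σd² / [n(n²−1)] = 1 − 6×138 / (9×80)
  = 1 − 828/720 = 1 − 1.15000 ≈ -0.1500

-0.1500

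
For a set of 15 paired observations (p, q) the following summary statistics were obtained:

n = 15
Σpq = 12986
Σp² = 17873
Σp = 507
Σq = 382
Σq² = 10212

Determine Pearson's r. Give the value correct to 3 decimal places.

r = (nΣpq − ΣpΣq) / √[(nΣp² − (Σp)²)(nΣq² − (Σq)²)]
Numerator: 15×12986 − 507×382 = 1116
Denominator: √[(268095 − 257049)(153180 − 145924)] = √[11046 × 7256] = 8952.6407
r = 1116 / 8952.6407 ≈ 0.125

0.125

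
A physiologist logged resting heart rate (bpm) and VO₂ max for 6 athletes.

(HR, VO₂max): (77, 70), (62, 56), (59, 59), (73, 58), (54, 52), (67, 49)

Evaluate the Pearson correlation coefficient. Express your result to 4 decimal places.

0.6133

n = 6, Σx = 392, Σy = 344, Σx² = 25988, Σy² = 19986, Σxy = 22668
nΣxy − ΣxΣy = 136008 − 134848 = 1160
nΣx² − (Σx)² = 155928 − 153664 = 2264; nΣy² − (Σy)² = 119916 − 118336 = 1580
r = 1160 / √(2264 × 1580) = 1160 / 1891.3276 ≈ 0.6133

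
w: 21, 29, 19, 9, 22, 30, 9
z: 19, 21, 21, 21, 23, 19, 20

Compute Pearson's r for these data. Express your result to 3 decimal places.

n = 7, Σw = 139, Σz = 144, Σw² = 3189, Σz² = 2974, Σwz = 2852
nΣwz − ΣwΣz = 19964 − 20016 = -52
nΣw² − (Σw)² = 22323 − 19321 = 3002; nΣz² − (Σz)² = 20818 − 20736 = 82
r = -52 / √(3002 × 82) = -52 / 496.1492 ≈ -0.105

-0.105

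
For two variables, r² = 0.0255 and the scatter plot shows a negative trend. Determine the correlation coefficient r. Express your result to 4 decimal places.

|r| = √0.0255 = 0.1597
The association is negative, so r = −0.1597.

-0.1597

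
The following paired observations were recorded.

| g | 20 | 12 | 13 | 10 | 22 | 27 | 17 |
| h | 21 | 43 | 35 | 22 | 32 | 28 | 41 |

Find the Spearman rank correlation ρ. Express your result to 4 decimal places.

-0.2500

Rank g: 5, 2, 3, 1, 6, 7, 4
Rank h: 1, 7, 5, 2, 4, 3, 6
d = rank(g) − rank(h): 4, -5, -2, -1, 2, 4, -2; Σd² = 70
ρ = 1 − 6Σd² / [n(n²−1)] = 1 − 6×70 / (7×48) = 1 − 420/336 ≈ -0.2500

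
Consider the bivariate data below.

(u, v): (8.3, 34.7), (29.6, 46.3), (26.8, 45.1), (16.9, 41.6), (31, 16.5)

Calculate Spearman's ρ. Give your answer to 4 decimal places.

Rank u: 1, 4, 3, 2, 5
Rank v: 2, 5, 4, 3, 1
d = rank(u) − rank(v): -1, -1, -1, -1, 4; Σd² = 20
ρ = 1 − 6Σd² / [n(n²−1)] = 1 − 6×20 / (5×24) = 1 − 120/120 ≈ 0.0000

0.0000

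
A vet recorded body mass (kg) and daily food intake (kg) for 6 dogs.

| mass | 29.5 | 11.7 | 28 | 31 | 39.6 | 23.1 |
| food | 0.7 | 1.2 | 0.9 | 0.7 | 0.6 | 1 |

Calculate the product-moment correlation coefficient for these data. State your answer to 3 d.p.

n = 6, Σx = 162.9, Σy = 5.1, Σx² = 4853.91, Σy² = 4.59, Σxy = 128.45
nΣxy − ΣxΣy = 770.7 − 830.79 = -60.09
nΣx² − (Σx)² = 29123.46 − 26536.41 = 2587.05; nΣy² − (Σy)² = 27.54 − 26.01 = 1.53
r = -60.09 / √(2587.05 × 1.53) = -60.09 / 62.9141 ≈ -0.955

-0.955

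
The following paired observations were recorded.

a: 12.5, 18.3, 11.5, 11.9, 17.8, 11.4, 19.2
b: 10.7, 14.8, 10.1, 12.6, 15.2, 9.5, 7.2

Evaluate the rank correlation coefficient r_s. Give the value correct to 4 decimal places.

0.1786

Rank a: 4, 6, 2, 3, 5, 1, 7
Rank b: 4, 6, 3, 5, 7, 2, 1
d = rank(a) − rank(b): 0, 0, -1, -2, -2, -1, 6; Σd² = 46
ρ = 1 − 6Σd² / [n(n²−1)] = 1 − 6×46 / (7×48) = 1 − 276/336 ≈ 0.1786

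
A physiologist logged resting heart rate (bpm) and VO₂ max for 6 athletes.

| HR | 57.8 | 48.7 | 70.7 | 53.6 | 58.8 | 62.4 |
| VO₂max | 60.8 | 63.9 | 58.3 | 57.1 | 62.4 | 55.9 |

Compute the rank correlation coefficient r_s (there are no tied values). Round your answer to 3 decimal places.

Rank HR: 3, 1, 6, 2, 4, 5
Rank VO₂max: 4, 6, 3, 2, 5, 1
d = rank(HR) − rank(VO₂max): -1, -5, 3, 0, -1, 4; Σd² = 52
ρ = 1 − 6Σd² / [n(n²−1)] = 1 − 6×52 / (6×35) = 1 − 312/210 ≈ -0.486

-0.486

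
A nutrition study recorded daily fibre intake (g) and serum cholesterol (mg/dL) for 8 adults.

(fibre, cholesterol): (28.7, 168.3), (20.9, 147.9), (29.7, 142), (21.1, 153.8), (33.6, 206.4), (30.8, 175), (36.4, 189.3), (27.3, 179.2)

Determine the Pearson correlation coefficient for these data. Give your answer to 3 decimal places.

0.708

n = 8, Σx = 228.5, Σy = 1361.9, Σx² = 6735.65, Σy² = 235190.83, Σxy = 39491.62
nΣxy − ΣxΣy = 315932.96 − 311194.15 = 4738.81
nΣx² − (Σx)² = 53885.2 − 52212.25 = 1672.95; nΣy² − (Σy)² = 1881526.64 − 1854771.61 = 26755.03
r = 4738.81 / √(1672.95 × 26755.03) = 4738.81 / 6690.2786 ≈ 0.708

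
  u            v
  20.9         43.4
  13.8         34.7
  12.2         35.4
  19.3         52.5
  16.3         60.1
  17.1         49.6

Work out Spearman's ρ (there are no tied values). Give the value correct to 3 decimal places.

Rank u: 6, 2, 1, 5, 3, 4
Rank v: 3, 1, 2, 5, 6, 4
d = rank(u) − rank(v): 3, 1, -1, 0, -3, 0; Σd² = 20
ρ = 1 − 6Σd² / [n(n²−1)] = 1 − 6×20 / (6×35) = 1 − 120/210 ≈ 0.429

0.429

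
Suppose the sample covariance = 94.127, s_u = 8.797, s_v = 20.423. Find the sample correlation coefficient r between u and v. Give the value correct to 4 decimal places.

r = Cov(u,v) / (s_u · s_v) = 94.127 / (8.797 × 20.423)
  = 94.127 / 179.6611 ≈ 0.5239

0.5239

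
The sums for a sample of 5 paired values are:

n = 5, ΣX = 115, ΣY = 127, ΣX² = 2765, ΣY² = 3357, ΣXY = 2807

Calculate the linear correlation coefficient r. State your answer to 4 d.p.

r = (nΣXY − ΣXΣY) / √[(nΣX² − (ΣX)²)(nΣY² − (ΣY)²)]
Numerator: 5×2807 − 115×127 = -570
Denominator: √[(13825 − 13225)(16785 − 16129)] = √[600 × 656] = 627.3755
r = -570 / 627.3755 ≈ -0.9085

-0.9085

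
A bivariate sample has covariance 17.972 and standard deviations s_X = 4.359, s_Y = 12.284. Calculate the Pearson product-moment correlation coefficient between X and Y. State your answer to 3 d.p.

0.336

r = Cov(X,Y) / (s_X · s_Y) = 17.972 / (4.359 × 12.284)
  = 17.972 / 53.5460 ≈ 0.336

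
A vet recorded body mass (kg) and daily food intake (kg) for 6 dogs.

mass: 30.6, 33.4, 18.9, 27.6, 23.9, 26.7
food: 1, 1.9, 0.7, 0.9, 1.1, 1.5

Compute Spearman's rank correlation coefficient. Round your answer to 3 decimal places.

0.543

Rank mass: 5, 6, 1, 4, 2, 3
Rank food: 3, 6, 1, 2, 4, 5
d = rank(mass) − rank(food): 2, 0, 0, 2, -2, -2; Σd² = 16
ρ = 1 − 6Σd² / [n(n²−1)] = 1 − 6×16 / (6×35) = 1 − 96/210 ≈ 0.543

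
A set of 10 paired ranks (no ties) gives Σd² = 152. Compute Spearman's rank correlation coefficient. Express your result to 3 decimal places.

ρ = 1 − 6Σd² / [n(n²−1)] = 1 − 6×152 / (10×99)
  = 1 − 912/990 = 1 − 0.9212 ≈ 0.079

0.079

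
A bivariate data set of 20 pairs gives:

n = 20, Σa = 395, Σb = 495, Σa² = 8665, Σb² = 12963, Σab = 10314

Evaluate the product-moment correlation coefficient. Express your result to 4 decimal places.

r = (nΣab − ΣaΣb) / √[(nΣa² − (Σa)²)(nΣb² − (Σb)²)]
Numerator: 20×10314 − 395×495 = 10755
Denominator: √[(173300 − 156025)(259260 − 245025)] = √[17275 × 14235] = 15681.5058
r = 10755 / 15681.5058 ≈ 0.6858

0.6858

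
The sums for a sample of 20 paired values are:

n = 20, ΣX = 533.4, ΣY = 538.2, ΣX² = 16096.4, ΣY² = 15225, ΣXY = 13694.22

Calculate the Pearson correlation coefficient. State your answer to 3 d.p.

r = (nΣXY − ΣXΣY) / √[(nΣX² − (ΣX)²)(nΣY² − (ΣY)²)]
Numerator: 20×13694.22 − 533.4×538.2 = -13191.48
Denominator: √[(321928 − 284515.56)(304500 − 289659.24)] = √[37412.44 × 14840.76] = 23563.2986
r = -13191.48 / 23563.2986 ≈ -0.560

-0.560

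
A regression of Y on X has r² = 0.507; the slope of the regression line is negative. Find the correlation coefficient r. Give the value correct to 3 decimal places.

|r| = √0.507 = 0.712
The association is negative, so r = −0.712.

-0.712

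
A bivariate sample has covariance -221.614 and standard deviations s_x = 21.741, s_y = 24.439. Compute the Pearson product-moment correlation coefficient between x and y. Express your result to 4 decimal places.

r = Cov(x,y) / (s_x · s_y) = -221.614 / (21.741 × 24.439)
  = -221.614 / 531.3283 ≈ -0.4171

-0.4171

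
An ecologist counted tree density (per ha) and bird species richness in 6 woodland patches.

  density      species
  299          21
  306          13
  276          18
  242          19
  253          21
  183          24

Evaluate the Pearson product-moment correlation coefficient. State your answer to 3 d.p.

n = 6, Σx = 1559, Σy = 116, Σx² = 415275, Σy² = 2312, Σxy = 29528
nΣxy − ΣxΣy = 177168 − 180844 = -3676
nΣx² − (Σx)² = 2491650 − 2430481 = 61169; nΣy² − (Σy)² = 13872 − 13456 = 416
r = -3676 / √(61169 × 416) = -3676 / 5044.4330 ≈ -0.729

-0.729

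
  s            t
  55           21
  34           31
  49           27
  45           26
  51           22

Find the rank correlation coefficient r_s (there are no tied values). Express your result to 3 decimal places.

Rank s: 5, 1, 3, 2, 4
Rank t: 1, 5, 4, 3, 2
d = rank(s) − rank(t): 4, -4, -1, -1, 2; Σd² = 38
ρ = 1 − 6Σd² / [n(n²−1)] = 1 − 6×38 / (5×24) = 1 − 228/120 ≈ -0.900

-0.900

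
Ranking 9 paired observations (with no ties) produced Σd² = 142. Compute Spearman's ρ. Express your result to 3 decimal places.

ρ = 1 − 6Σd² / [n(n²−1)] = 1 − 6×142 / (9×80)
  = 1 − 852/720 = 1 − 1.1833 ≈ -0.183

-0.183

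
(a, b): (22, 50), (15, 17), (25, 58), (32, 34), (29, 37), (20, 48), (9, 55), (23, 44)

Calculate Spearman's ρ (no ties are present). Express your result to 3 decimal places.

-0.214

Rank a: 4, 2, 6, 8, 7, 3, 1, 5
Rank b: 6, 1, 8, 2, 3, 5, 7, 4
d = rank(a) − rank(b): -2, 1, -2, 6, 4, -2, -6, 1; Σd² = 102
ρ = 1 − 6Σd² / [n(n²−1)] = 1 − 6×102 / (8×63) = 1 − 612/504 ≈ -0.214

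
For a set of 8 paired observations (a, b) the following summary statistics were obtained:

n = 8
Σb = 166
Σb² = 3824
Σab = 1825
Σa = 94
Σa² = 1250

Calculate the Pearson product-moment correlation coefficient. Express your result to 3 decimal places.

r = (nΣab − ΣaΣb) / √[(nΣa² − (Σa)²)(nΣb² − (Σb)²)]
Numerator: 8×1825 − 94×166 = -1004
Denominator: √[(10000 − 8836)(30592 − 27556)] = √[1164 × 3036] = 1879.8681
r = -1004 / 1879.8681 ≈ -0.534

-0.534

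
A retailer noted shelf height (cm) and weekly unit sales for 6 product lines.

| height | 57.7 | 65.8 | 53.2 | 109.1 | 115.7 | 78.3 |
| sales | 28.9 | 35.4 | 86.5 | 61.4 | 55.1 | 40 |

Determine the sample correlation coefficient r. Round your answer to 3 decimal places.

n = 6, Σx = 479.8, Σy = 307.3, Σx² = 41909.36, Σy² = 17976.59, Σxy = 24804.46
nΣxy − ΣxΣy = 148826.76 − 147442.54 = 1384.22
nΣx² − (Σx)² = 251456.16 − 230208.04 = 21248.12; nΣy² − (Σy)² = 107859.54 − 94433.29 = 13426.25
r = 1384.22 / √(21248.12 × 13426.25) = 1384.22 / 16890.3100 ≈ 0.082

0.082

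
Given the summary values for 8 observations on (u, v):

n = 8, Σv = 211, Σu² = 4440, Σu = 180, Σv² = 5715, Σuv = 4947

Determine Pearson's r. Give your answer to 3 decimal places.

0.825

r = (nΣuv − ΣuΣv) / √[(nΣu² − (Σu)²)(nΣv² − (Σv)²)]
Numerator: 8×4947 − 180×211 = 1596
Denominator: √[(35520 − 32400)(45720 − 44521)] = √[3120 × 1199] = 1934.1355
r = 1596 / 1934.1355 ≈ 0.825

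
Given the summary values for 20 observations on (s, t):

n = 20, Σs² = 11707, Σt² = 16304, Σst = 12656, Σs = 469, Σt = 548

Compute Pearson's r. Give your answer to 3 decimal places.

-0.204

r = (nΣst − ΣsΣt) / √[(nΣs² − (Σs)²)(nΣt² − (Σt)²)]
Numerator: 20×12656 − 469×548 = -3892
Denominator: √[(234140 − 219961)(326080 − 300304)] = √[14179 × 25776] = 19117.4764
r = -3892 / 19117.4764 ≈ -0.204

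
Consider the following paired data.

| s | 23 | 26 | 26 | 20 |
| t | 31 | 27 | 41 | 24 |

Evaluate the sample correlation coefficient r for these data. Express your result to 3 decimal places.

0.622

n = 4, Σs = 95, Σt = 123, Σs² = 2281, Σt² = 3947, Σst = 2961
nΣst − ΣsΣt = 11844 − 11685 = 159
nΣs² − (Σs)² = 9124 − 9025 = 99; nΣt² − (Σt)² = 15788 − 15129 = 659
r = 159 / √(99 × 659) = 159 / 255.4232 ≈ 0.622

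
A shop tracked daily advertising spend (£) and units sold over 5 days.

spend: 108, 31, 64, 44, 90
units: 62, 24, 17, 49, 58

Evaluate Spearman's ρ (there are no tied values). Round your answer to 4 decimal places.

Rank spend: 5, 1, 3, 2, 4
Rank units: 5, 2, 1, 3, 4
d = rank(spend) − rank(units): 0, -1, 2, -1, 0; Σd² = 6
ρ = 1 − 6Σd² / [n(n²−1)] = 1 − 6×6 / (5×24) = 1 − 36/120 ≈ 0.7000

0.7000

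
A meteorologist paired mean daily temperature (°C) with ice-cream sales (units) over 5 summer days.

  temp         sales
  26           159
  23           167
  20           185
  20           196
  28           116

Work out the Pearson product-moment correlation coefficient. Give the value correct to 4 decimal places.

n = 5, Σx = 117, Σy = 823, Σx² = 2789, Σy² = 139267, Σxy = 18843
nΣxy − ΣxΣy = 94215 − 96291 = -2076
nΣx² − (Σx)² = 13945 − 13689 = 256; nΣy² − (Σy)² = 696335 − 677329 = 19006
r = -2076 / √(256 × 19006) = -2076 / 2205.7960 ≈ -0.9412

-0.9412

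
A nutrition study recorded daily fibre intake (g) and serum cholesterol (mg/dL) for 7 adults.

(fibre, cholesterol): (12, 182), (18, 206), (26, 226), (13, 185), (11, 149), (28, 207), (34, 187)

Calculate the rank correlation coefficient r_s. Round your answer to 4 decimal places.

0.7500

Rank fibre: 2, 4, 5, 3, 1, 6, 7
Rank cholesterol: 2, 5, 7, 3, 1, 6, 4
d = rank(fibre) − rank(cholesterol): 0, -1, -2, 0, 0, 0, 3; Σd² = 14
ρ = 1 − 6Σd² / [n(n²−1)] = 1 − 6×14 / (7×48) = 1 − 84/336 ≈ 0.7500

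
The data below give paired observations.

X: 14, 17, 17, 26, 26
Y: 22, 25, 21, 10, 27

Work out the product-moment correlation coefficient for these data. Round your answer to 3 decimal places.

n = 5, ΣX = 100, ΣY = 105, ΣX² = 2126, ΣY² = 2379, ΣXY = 2052
nΣXY − ΣXΣY = 10260 − 10500 = -240
nΣX² − (ΣX)² = 10630 − 10000 = 630; nΣY² − (ΣY)² = 11895 − 11025 = 870
r = -240 / √(630 × 870) = -240 / 740.3378 ≈ -0.324

-0.324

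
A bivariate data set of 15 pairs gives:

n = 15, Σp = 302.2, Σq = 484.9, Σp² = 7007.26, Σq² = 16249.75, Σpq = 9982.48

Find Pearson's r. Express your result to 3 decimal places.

0.294

r = (nΣpq − ΣpΣq) / √[(nΣp² − (Σp)²)(nΣq² − (Σq)²)]
Numerator: 15×9982.48 − 302.2×484.9 = 3200.42
Denominator: √[(105108.9 − 91324.84)(243746.25 − 235128.01)] = √[13784.06 × 8618.24] = 10899.2815
r = 3200.42 / 10899.2815 ≈ 0.294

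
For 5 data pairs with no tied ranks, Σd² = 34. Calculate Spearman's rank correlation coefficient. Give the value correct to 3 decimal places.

ρ = 1 − 6Σd² / [n(n²−1)] = 1 − 6×34 / (5×24)
  = 1 − 204/120 = 1 − 1.7000 ≈ -0.700

-0.700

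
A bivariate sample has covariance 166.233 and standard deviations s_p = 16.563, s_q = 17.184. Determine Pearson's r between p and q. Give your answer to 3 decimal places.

0.584

r = Cov(p,q) / (s_p · s_q) = 166.233 / (16.563 × 17.184)
  = 166.233 / 284.6186 ≈ 0.584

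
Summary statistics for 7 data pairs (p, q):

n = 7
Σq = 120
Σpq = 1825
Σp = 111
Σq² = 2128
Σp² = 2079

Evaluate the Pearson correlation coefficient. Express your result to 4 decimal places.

-0.5180

r = (nΣpq − ΣpΣq) / √[(nΣp² − (Σp)²)(nΣq² − (Σq)²)]
Numerator: 7×1825 − 111×120 = -545
Denominator: √[(14553 − 12321)(14896 − 14400)] = √[2232 × 496] = 1052.1749
r = -545 / 1052.1749 ≈ -0.5180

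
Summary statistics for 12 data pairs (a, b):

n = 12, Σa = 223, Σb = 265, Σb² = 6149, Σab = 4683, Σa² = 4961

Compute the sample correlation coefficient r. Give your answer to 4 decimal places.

-0.4905

r = (nΣab − ΣaΣb) / √[(nΣa² − (Σa)²)(nΣb² − (Σb)²)]
Numerator: 12×4683 − 223×265 = -2899
Denominator: √[(59532 − 49729)(73788 − 70225)] = √[9803 × 3563] = 5909.9991
r = -2899 / 5909.9991 ≈ -0.4905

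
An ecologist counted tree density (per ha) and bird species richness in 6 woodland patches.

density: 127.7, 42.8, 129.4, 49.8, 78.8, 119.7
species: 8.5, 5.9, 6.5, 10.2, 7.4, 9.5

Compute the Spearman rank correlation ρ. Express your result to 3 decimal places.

0.029

Rank density: 5, 1, 6, 2, 3, 4
Rank species: 4, 1, 2, 6, 3, 5
d = rank(density) − rank(species): 1, 0, 4, -4, 0, -1; Σd² = 34
ρ = 1 − 6Σd² / [n(n²−1)] = 1 − 6×34 / (6×35) = 1 − 204/210 ≈ 0.029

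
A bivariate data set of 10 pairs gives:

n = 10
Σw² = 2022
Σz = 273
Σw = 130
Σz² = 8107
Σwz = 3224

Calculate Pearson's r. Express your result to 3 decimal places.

-0.697

r = (nΣwz − ΣwΣz) / √[(nΣw² − (Σw)²)(nΣz² − (Σz)²)]
Numerator: 10×3224 − 130×273 = -3250
Denominator: √[(20220 − 16900)(81070 − 74529)] = √[3320 × 6541] = 4660.0558
r = -3250 / 4660.0558 ≈ -0.697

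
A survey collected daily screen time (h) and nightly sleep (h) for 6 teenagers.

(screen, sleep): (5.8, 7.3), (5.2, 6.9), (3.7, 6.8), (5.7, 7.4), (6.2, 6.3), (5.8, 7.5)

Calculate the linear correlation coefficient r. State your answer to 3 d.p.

0.118

n = 6, Σx = 32.4, Σy = 42.2, Σx² = 178.94, Σy² = 297.84, Σxy = 228.12
nΣxy − ΣxΣy = 1368.72 − 1367.28 = 1.44
nΣx² − (Σx)² = 1073.64 − 1049.76 = 23.88; nΣy² − (Σy)² = 1787.04 − 1780.84 = 6.2
r = 1.44 / √(23.88 × 6.2) = 1.44 / 12.1678 ≈ 0.118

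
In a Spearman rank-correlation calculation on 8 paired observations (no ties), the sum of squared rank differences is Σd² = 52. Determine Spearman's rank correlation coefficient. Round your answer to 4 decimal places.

ρ = 1 − 6Σd² / [n(n²−1)] = 1 − 6×52 / (8×63)
  = 1 − 312/504 = 1 − 0.61905 ≈ 0.3810

0.3810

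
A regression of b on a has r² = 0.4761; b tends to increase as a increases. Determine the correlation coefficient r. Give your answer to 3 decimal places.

0.690

|r| = √0.4761 = 0.690
The association is positive, so r = 0.690.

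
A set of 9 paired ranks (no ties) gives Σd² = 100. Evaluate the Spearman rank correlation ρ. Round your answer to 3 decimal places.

0.167

ρ = 1 − 6Σd² / [n(n²−1)] = 1 − 6×100 / (9×80)
  = 1 − 600/720 = 1 − 0.8333 ≈ 0.167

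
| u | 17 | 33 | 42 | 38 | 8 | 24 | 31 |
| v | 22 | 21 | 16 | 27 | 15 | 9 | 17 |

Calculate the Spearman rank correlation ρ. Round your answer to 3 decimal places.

Rank u: 2, 5, 7, 6, 1, 3, 4
Rank v: 6, 5, 3, 7, 2, 1, 4
d = rank(u) − rank(v): -4, 0, 4, -1, -1, 2, 0; Σd² = 38
ρ = 1 − 6Σd² / [n(n²−1)] = 1 − 6×38 / (7×48) = 1 − 228/336 ≈ 0.321

0.321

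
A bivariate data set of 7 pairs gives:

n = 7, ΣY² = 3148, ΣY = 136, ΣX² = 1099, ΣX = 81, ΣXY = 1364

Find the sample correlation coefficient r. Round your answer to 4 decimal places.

r = (nΣXY − ΣXΣY) / √[(nΣX² − (ΣX)²)(nΣY² − (ΣY)²)]
Numerator: 7×1364 − 81×136 = -1468
Denominator: √[(7693 − 6561)(22036 − 18496)] = √[1132 × 3540] = 2001.8192
r = -1468 / 2001.8192 ≈ -0.7333

-0.7333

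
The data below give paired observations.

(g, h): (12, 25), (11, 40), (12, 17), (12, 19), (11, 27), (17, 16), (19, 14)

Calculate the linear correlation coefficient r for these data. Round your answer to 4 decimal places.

-0.6599

n = 7, Σg = 94, Σh = 158, Σg² = 1324, Σh² = 4056, Σgh = 2007
nΣgh − ΣgΣh = 14049 − 14852 = -803
nΣg² − (Σg)² = 9268 − 8836 = 432; nΣh² − (Σh)² = 28392 − 24964 = 3428
r = -803 / √(432 × 3428) = -803 / 1216.9207 ≈ -0.6599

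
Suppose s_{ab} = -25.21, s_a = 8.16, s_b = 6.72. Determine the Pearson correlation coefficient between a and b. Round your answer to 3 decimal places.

r = Cov(a,b) / (s_a · s_b) = -25.21 / (8.16 × 6.72)
  = -25.21 / 54.8352 ≈ -0.460

-0.460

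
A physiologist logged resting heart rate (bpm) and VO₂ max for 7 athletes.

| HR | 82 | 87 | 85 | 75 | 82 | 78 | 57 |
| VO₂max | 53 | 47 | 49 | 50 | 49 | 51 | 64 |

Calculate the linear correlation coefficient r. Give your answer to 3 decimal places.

-0.931

n = 7, Σx = 546, Σy = 363, Σx² = 43200, Σy² = 19017, Σxy = 27994
nΣxy − ΣxΣy = 195958 − 198198 = -2240
nΣx² − (Σx)² = 302400 − 298116 = 4284; nΣy² − (Σy)² = 133119 − 131769 = 1350
r = -2240 / √(4284 × 1350) = -2240 / 2404.8701 ≈ -0.931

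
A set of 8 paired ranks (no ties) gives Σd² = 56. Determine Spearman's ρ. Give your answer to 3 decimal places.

ρ = 1 − 6Σd² / [n(n²−1)] = 1 − 6×56 / (8×63)
  = 1 − 336/504 = 1 − 0.6667 ≈ 0.333

0.333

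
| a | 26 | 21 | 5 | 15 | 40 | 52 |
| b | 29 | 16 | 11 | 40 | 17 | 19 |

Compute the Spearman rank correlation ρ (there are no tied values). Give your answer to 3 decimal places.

0.257

Rank a: 4, 3, 1, 2, 5, 6
Rank b: 5, 2, 1, 6, 3, 4
d = rank(a) − rank(b): -1, 1, 0, -4, 2, 2; Σd² = 26
ρ = 1 − 6Σd² / [n(n²−1)] = 1 − 6×26 / (6×35) = 1 − 156/210 ≈ 0.257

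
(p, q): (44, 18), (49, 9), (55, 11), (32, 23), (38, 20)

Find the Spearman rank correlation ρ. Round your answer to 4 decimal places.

Rank p: 3, 4, 5, 1, 2
Rank q: 3, 1, 2, 5, 4
d = rank(p) − rank(q): 0, 3, 3, -4, -2; Σd² = 38
ρ = 1 − 6Σd² / [n(n²−1)] = 1 − 6×38 / (5×24) = 1 − 228/120 ≈ -0.9000

-0.9000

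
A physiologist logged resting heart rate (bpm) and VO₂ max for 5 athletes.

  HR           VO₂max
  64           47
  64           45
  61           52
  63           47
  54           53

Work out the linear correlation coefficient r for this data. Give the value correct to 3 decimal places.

n = 5, Σx = 306, Σy = 244, Σx² = 18798, Σy² = 11956, Σxy = 14883
nΣxy − ΣxΣy = 74415 − 74664 = -249
nΣx² − (Σx)² = 93990 − 93636 = 354; nΣy² − (Σy)² = 59780 − 59536 = 244
r = -249 / √(354 × 244) = -249 / 293.8979 ≈ -0.847

-0.847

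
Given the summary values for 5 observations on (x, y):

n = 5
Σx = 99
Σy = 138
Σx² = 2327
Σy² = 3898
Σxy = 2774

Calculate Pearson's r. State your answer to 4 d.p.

r = (nΣxy − ΣxΣy) / √[(nΣx² − (Σx)²)(nΣy² − (Σy)²)]
Numerator: 5×2774 − 99×138 = 208
Denominator: √[(11635 − 9801)(19490 − 19044)] = √[1834 × 446] = 904.4136
r = 208 / 904.4136 ≈ 0.2300

0.2300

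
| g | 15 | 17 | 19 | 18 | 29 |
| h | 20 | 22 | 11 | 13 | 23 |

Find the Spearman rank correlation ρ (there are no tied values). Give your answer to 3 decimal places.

0.100

Rank g: 1, 2, 4, 3, 5
Rank h: 3, 4, 1, 2, 5
d = rank(g) − rank(h): -2, -2, 3, 1, 0; Σd² = 18
ρ = 1 − 6Σd² / [n(n²−1)] = 1 − 6×18 / (5×24) = 1 − 108/120 ≈ 0.100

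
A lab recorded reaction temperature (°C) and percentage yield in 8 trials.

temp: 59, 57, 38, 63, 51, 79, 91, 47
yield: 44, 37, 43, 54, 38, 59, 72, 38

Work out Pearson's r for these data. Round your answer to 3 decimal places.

0.888

n = 8, Σx = 485, Σy = 385, Σx² = 31475, Σy² = 19623, Σxy = 24678
nΣxy − ΣxΣy = 197424 − 186725 = 10699
nΣx² − (Σx)² = 251800 − 235225 = 16575; nΣy² − (Σy)² = 156984 − 148225 = 8759
r = 10699 / √(16575 × 8759) = 10699 / 12049.0840 ≈ 0.888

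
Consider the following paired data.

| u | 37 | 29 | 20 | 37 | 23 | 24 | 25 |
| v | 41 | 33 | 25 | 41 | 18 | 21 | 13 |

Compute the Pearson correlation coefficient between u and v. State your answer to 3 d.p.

0.849

n = 7, Σu = 195, Σv = 192, Σu² = 5709, Σv² = 6010, Σuv = 5734
nΣuv − ΣuΣv = 40138 − 37440 = 2698
nΣu² − (Σu)² = 39963 − 38025 = 1938; nΣv² − (Σv)² = 42070 − 36864 = 5206
r = 2698 / √(1938 × 5206) = 2698 / 3176.3545 ≈ 0.849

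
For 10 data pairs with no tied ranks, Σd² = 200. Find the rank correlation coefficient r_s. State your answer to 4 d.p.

ρ = 1 − 6Σd² / [n(n²−1)] = 1 − 6×200 / (10×99)
  = 1 − 1200/990 = 1 − 1.21212 ≈ -0.2121

-0.2121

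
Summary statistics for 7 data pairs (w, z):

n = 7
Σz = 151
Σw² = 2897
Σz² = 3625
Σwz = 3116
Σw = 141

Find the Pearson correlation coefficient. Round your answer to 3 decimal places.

0.515

r = (nΣwz − ΣwΣz) / √[(nΣw² − (Σw)²)(nΣz² − (Σz)²)]
Numerator: 7×3116 − 141×151 = 521
Denominator: √[(20279 − 19881)(25375 − 22801)] = √[398 × 2574] = 1012.1522
r = 521 / 1012.1522 ≈ 0.515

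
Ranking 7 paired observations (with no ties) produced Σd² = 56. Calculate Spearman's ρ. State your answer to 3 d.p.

0.000

ρ = 1 − 6Σd² / [n(n²−1)] = 1 − 6×56 / (7×48)
  = 1 − 336/336 = 1 − 1.0000 ≈ 0.000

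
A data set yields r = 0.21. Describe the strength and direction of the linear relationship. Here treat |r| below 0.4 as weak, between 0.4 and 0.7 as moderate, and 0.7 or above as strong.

r = 0.21 > 0 so the relationship is positive.
|r| = 0.21, which falls in the weak range.

weak positive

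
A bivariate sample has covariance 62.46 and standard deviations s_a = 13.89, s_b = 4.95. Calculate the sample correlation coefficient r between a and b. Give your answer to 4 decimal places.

r = Cov(a,b) / (s_a · s_b) = 62.46 / (13.89 × 4.95)
  = 62.46 / 68.7555 ≈ 0.9084

0.9084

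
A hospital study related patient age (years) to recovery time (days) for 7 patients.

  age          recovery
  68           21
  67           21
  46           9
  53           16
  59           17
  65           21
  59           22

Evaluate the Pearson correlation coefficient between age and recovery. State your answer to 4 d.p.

n = 7, Σx = 417, Σy = 127, Σx² = 25225, Σy² = 2433, Σxy = 7763
nΣxy − ΣxΣy = 54341 − 52959 = 1382
nΣx² − (Σx)² = 176575 − 173889 = 2686; nΣy² − (Σy)² = 17031 − 16129 = 902
r = 1382 / √(2686 × 902) = 1382 / 1556.5256 ≈ 0.8879

0.8879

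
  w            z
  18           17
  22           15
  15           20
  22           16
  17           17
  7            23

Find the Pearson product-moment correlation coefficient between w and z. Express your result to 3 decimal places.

n = 6, Σw = 101, Σz = 108, Σw² = 1855, Σz² = 1988, Σwz = 1738
nΣwz − ΣwΣz = 10428 − 10908 = -480
nΣw² − (Σw)² = 11130 − 10201 = 929; nΣz² − (Σz)² = 11928 − 11664 = 264
r = -480 / √(929 × 264) = -480 / 495.2333 ≈ -0.969

-0.969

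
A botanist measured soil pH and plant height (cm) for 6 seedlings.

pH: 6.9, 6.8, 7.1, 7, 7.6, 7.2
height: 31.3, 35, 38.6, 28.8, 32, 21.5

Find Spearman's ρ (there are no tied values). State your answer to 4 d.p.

-0.2000

Rank pH: 2, 1, 4, 3, 6, 5
Rank height: 3, 5, 6, 2, 4, 1
d = rank(pH) − rank(height): -1, -4, -2, 1, 2, 4; Σd² = 42
ρ = 1 − 6Σd² / [n(n²−1)] = 1 − 6×42 / (6×35) = 1 − 252/210 ≈ -0.2000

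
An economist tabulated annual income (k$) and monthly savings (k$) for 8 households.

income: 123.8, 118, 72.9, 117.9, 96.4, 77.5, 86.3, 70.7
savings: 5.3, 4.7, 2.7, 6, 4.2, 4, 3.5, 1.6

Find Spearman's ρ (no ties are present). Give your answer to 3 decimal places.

0.905

Rank income: 8, 7, 2, 6, 5, 3, 4, 1
Rank savings: 7, 6, 2, 8, 5, 4, 3, 1
d = rank(income) − rank(savings): 1, 1, 0, -2, 0, -1, 1, 0; Σd² = 8
ρ = 1 − 6Σd² / [n(n²−1)] = 1 − 6×8 / (8×63) = 1 − 48/504 ≈ 0.905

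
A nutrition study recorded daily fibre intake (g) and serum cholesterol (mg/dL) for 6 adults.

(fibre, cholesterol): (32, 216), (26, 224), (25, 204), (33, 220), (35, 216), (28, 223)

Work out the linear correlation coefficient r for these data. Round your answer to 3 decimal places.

n = 6, Σx = 179, Σy = 1303, Σx² = 5423, Σy² = 283233, Σxy = 38900
nΣxy − ΣxΣy = 233400 − 233237 = 163
nΣx² − (Σx)² = 32538 − 32041 = 497; nΣy² − (Σy)² = 1699398 − 1697809 = 1589
r = 163 / √(497 × 1589) = 163 / 888.6692 ≈ 0.183

0.183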